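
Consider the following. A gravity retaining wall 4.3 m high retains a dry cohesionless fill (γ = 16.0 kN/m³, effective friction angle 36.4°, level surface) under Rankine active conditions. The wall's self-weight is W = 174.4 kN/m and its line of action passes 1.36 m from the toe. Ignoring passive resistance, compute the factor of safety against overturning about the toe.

K_a = tan²(45° − 36.4°/2) = 0.2552.
P_a = ½K_aγH² = 0.5×0.2552×16.0×4.3² = 37.74 kN/m, acting at H/3 = 1.433 m above the base.
Overturning moment M_o = P_a × H/3 = 37.74 × 1.433 = 54.10.
Resisting moment M_r = W × 1.36 = 174.4 × 1.36 = 237.2.
FS_overturning = M_r/M_o = 237.2/54.10 = 4.384.

4.38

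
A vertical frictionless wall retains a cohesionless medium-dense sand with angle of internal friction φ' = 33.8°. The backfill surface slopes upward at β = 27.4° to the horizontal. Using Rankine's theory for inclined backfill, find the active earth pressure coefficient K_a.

0.425

K_a = cos β · (cos β − √(cos²β − cos²φ)) / (cos β + √(cos²β − cos²φ)).
cos β = 0.8878, cos φ = 0.8310, √(cos²β − cos²φ) = 0.3125.
K_a = 0.8878 × (0.8878 − 0.3125)/(0.8878 + 0.3125) = 0.4255.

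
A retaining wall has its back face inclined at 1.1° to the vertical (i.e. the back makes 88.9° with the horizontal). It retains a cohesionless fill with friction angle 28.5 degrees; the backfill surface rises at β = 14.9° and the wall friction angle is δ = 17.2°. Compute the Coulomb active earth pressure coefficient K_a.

K_a = sin²(α+φ) / [sin²α · sin(α−δ) · (1 + √{sin(φ+δ)sin(φ−β) / (sin(α−δ)sin(α+β))})²].
With α = 88.9°, φ = 28.5°, δ = 17.2°, β = 14.9°: K_a = 0.4077.

0.408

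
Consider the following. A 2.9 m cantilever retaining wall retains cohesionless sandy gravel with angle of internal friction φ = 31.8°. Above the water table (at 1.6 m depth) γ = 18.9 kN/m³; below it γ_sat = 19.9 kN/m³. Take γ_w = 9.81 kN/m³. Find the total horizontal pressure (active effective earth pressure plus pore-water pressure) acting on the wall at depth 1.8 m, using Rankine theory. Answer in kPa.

K_a = (1 − sin φ)/(1 + sin φ) = 0.3098.
γ' = 19.9 − 9.81 = 10.09 kN/m³.
Effective vertical stress at 1.8 m: σ'_v = 18.9×1.6 + 10.09×0.200 = 32.26 kPa.
σ'_h = K_a σ'_v = 0.3098 × 32.26 = 9.993 kPa; u = γ_w × 0.200 = 1.962 kPa.
Total σ_h = 9.993 + 1.962 = 11.96 kPa.

12.0 kPa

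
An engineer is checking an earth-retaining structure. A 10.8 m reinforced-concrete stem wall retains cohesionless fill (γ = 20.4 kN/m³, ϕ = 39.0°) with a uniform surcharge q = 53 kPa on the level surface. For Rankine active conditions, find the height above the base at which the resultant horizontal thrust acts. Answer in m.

K_a = 0.2275.
Triangular part P₁ = ½K_aγH² = 270.7 at H/3 = 3.600 m; rectangular part P₂ = K_a q H = 130.2 at H/2 = 5.400 m.
ȳ = (P₁·3.600 + P₂·5.400)/(P₁+P₂) = 4.185 m.

4.18 m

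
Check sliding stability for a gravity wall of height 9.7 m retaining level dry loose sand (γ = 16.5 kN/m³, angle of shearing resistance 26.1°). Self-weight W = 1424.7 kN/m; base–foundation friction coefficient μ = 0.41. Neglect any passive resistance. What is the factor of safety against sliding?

K_a = tan²(45° − 26.1°/2) = 0.3889.
P_a = ½K_aγH² = 0.5×0.3889×16.5×9.7² = 301.9 kN/m, acting at H/3 = 3.233 m above the base.
FS_sliding = μW / P_a = 0.41×1424.7 / 301.9 = 1.935.

1.93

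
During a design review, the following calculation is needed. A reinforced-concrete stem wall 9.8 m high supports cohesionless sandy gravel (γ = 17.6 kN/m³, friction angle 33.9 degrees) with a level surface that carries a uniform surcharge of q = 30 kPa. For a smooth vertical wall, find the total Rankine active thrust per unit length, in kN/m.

323 kN/m

K_a = tan²(45° − φ/2) = 0.2839.
Soil triangle: ½ K_a γ H² = 0.5×0.2839×17.6×9.8² = 239.9 kN/m.
Surcharge rectangle: K_a q H = 0.2839×30×9.8 = 83.47 kN/m.
Total = 239.9 + 83.47 = 323.4 kN/m.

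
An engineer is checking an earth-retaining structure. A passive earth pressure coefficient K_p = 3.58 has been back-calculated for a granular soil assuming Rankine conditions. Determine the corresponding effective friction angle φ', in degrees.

K_p = (1+sin φ)/(1−sin φ) ⇒ sin φ = (K_p − 1)/(K_p + 1) = 0.5633.
φ = arcsin(0.5633) = 34.29°.

34.3°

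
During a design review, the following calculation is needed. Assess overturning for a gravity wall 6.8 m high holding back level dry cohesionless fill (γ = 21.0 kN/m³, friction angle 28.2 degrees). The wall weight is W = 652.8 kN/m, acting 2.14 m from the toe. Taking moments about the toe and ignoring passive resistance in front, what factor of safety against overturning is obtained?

3.54

K_a = tan²(45° − 28.2°/2) = 0.3582.
P_a = ½K_aγH² = 0.5×0.3582×21.0×6.8² = 173.9 kN/m, acting at H/3 = 2.267 m above the base.
Overturning moment M_o = P_a × H/3 = 173.9 × 2.267 = 394.2.
Resisting moment M_r = W × 2.14 = 652.8 × 2.14 = 1397.
FS_overturning = M_r/M_o = 1397/394.2 = 3.544.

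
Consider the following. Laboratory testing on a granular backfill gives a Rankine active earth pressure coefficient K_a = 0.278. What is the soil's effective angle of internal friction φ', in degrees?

K_a = tan²(45° − φ/2) ⇒ 45° − φ/2 = arctan(√0.278) = 27.80°.
φ = 2(45° − 27.80°) = 34.40°.

34.4°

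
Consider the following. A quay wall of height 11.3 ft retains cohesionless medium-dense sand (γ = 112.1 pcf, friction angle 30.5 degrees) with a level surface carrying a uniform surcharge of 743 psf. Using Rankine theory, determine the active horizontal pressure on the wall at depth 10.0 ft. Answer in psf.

K_a = (1 − sin φ)/(1 + sin φ) = 0.3267.
σ_v = γz + q = 112.1 × 10.0 + 743 = 1864 psf.
σ_h = K_a σ_v = 0.3267 × 1864 = 608.9 psf.

609 psf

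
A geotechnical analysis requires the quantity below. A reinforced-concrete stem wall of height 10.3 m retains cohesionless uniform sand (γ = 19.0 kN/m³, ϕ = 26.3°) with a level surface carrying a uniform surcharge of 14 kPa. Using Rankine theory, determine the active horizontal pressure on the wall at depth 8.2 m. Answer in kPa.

K_a = (1 − sin φ)/(1 + sin φ) = 0.3859.
σ_v = γz + q = 19.0 × 8.2 + 14 = 169.8 kPa.
σ_h = K_a σ_v = 0.3859 × 169.8 = 65.53 kPa.

65.5 kPa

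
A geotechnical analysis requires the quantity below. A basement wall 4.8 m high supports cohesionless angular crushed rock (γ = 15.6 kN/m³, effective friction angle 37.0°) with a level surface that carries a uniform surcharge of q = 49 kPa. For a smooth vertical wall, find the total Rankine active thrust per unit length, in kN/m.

103 kN/m

K_a = tan²(45° − φ/2) = 0.2486.
Soil triangle: ½ K_a γ H² = 0.5×0.2486×15.6×4.8² = 44.67 kN/m.
Surcharge rectangle: K_a q H = 0.2486×49×4.8 = 58.47 kN/m.
Total = 44.67 + 58.47 = 103.1 kN/m.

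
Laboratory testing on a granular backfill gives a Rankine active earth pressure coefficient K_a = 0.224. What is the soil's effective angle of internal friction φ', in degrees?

K_a = tan²(45° − φ/2) ⇒ 45° − φ/2 = arctan(√0.224) = 25.33°.
φ = 2(45° − 25.33°) = 39.34°.

39.3°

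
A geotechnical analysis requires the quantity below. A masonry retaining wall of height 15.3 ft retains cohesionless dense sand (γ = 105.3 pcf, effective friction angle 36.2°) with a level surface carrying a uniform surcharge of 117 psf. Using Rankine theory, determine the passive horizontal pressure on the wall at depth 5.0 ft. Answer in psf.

K_p = (1 + sin φ)/(1 − sin φ) = 3.885.
σ_v = γz + q = 105.3 × 5.0 + 117 = 643.5 psf.
σ_h = K_p σ_v = 3.885 × 643.5 = 2500 psf.

2500 psf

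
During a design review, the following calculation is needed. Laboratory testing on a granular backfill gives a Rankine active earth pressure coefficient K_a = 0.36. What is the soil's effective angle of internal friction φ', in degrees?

28.1°

K_a = tan²(45° − φ/2) ⇒ 45° − φ/2 = arctan(√0.36) = 30.96°.
φ = 2(45° − 30.96°) = 28.07°.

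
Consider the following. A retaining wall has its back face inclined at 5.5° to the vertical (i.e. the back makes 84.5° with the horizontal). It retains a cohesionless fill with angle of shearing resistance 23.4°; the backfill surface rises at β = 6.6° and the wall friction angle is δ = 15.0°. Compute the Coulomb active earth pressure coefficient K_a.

0.472

K_a = sin²(α+φ) / [sin²α · sin(α−δ) · (1 + √{sin(φ+δ)sin(φ−β) / (sin(α−δ)sin(α+β))})²].
With α = 84.5°, φ = 23.4°, δ = 15.0°, β = 6.6°: K_a = 0.4720.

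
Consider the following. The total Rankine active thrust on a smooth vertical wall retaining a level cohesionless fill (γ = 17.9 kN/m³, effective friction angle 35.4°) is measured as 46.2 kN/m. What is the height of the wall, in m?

4.40 m

K_a = 0.2664. P_a = ½ K_a γ H² ⇒ H = √(2P_a/(K_a γ)).
H = √(2×46.2/(0.2664×17.9)) = 4.402 m.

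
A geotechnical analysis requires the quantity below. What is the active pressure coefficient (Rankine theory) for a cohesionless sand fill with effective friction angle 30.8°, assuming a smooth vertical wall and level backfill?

K_a = (1 − sin φ)/(1 + sin φ) = (1 − sin 30.8°)/(1 + sin 30.8°) = 0.3227.

0.323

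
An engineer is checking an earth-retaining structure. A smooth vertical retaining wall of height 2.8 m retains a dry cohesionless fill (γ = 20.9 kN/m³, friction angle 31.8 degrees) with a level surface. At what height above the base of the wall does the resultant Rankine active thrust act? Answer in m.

0.933 m

K_a = 0.3098.
The pressure distribution is triangular, so the resultant acts at H/3 above the base = 2.8/3 = 0.9333 m.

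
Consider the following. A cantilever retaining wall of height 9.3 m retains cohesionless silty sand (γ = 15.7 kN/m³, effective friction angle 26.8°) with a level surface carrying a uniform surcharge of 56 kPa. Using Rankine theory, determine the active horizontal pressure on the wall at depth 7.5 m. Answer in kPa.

K_a = (1 − sin φ)/(1 + sin φ) = 0.3785.
σ_v = γz + q = 15.7 × 7.5 + 56 = 173.8 kPa.
σ_h = K_a σ_v = 0.3785 × 173.8 = 65.76 kPa.

65.8 kPa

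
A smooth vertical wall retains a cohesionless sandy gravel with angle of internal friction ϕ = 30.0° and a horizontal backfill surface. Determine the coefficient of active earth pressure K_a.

0.333

K_a = (1 − sin φ)/(1 + sin φ) = (1 − sin 30.0°)/(1 + sin 30.0°) = 0.3333.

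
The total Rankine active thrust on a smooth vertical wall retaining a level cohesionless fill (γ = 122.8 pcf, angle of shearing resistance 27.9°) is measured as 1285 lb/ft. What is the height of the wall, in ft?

7.60 ft

K_a = 0.3625. P_a = ½ K_a γ H² ⇒ H = √(2P_a/(K_a γ)).
H = √(2×1285/(0.3625×122.8)) = 7.599 ft.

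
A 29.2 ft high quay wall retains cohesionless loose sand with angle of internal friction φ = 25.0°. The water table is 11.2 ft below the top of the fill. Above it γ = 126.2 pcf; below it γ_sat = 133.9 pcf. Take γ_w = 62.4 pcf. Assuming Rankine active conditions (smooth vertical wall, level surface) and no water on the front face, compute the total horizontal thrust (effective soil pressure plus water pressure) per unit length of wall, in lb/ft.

28300 lb/ft

K_a = tan²(45° − φ/2) = 0.4059.
γ' = 133.9 − 62.4 = 71.50 pcf. Depth below WT = 18.0 ft.
σ'_h at WT = K_a γ d_w = 573.7 psf; at base = 573.7 + K_a γ' × 18.0 = 1096 psf.
P₁ (0–11.2 ft) = ½×573.7×11.2 = 3212. P₂ (11.2–29.2 ft) = ½(573.7+1096)×18.0 = 15030.
P_w = ½ γ_w h₂² = 0.5×62.4×18.0² = 10110. Total = 3212+15030+10110 = 28350 lb/ft.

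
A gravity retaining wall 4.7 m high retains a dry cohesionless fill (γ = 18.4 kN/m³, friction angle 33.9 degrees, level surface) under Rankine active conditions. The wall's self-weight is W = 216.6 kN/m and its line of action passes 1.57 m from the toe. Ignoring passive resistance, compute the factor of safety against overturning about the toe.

3.76

K_a = tan²(45° − 33.9°/2) = 0.2839.
P_a = ½K_aγH² = 0.5×0.2839×18.4×4.7² = 57.70 kN/m, acting at H/3 = 1.567 m above the base.
Overturning moment M_o = P_a × H/3 = 57.70 × 1.567 = 90.39.
Resisting moment M_r = W × 1.57 = 216.6 × 1.57 = 340.1.
FS_overturning = M_r/M_o = 340.1/90.39 = 3.762.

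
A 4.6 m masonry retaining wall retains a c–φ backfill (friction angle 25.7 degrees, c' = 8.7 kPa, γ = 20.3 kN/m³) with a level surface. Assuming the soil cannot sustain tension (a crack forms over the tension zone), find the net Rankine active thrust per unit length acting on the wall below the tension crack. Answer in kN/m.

K_a = 0.3950; √K_a = 0.6285.
Tension-crack depth z_c = 2c/(γ√K_a) = 2×8.7/(20.3×0.6285) = 1.364 m.
σ_a at base = K_a γ H − 2c√K_a = 0.3950×20.3×4.6 − 2×8.7×0.6285 = 25.95 kPa.
P_a = ½ × 25.95 × (H − z_c) = 0.5×25.95×3.236 = 41.99 kN/m.

42.0 kN/m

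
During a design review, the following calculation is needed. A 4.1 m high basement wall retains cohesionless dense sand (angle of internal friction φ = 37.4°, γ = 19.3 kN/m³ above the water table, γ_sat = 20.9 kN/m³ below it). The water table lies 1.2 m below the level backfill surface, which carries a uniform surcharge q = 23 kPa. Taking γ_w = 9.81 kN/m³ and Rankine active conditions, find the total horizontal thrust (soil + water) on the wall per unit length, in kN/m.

K_a = tan²(45° − φ/2) = 0.2443.
γ' = 20.9 − 9.81 = 11.09 kN/m³. h₂ = H − d_w = 2.9 m.
σ'_h: at surface K_a·q = 5.618; at WT K_a(q+γd_w) = 11.28; at base K_a(q+γd_w+γ'h₂) = 19.13 kPa.
P₁ = ½(5.618+11.28)×1.2 = 10.14; P₂ = ½(11.28+19.13)×2.9 = 44.09; P_w = ½γ_w h₂² = 41.25.
Total = 10.14+44.09+41.25 = 95.48 kN/m.

95.5 kN/m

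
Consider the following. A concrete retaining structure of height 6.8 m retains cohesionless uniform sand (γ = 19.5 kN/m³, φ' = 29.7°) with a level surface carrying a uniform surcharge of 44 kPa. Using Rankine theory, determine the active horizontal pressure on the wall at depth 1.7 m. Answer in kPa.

26.0 kPa

K_a = (1 − sin φ)/(1 + sin φ) = 0.3374.
σ_v = γz + q = 19.5 × 1.7 + 44 = 77.15 kPa.
σ_h = K_a σ_v = 0.3374 × 77.15 = 26.03 kPa.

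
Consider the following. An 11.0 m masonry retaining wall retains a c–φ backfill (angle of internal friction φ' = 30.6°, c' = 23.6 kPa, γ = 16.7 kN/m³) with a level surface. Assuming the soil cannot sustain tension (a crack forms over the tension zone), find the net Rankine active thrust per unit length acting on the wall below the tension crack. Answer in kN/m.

K_a = 0.3253; √K_a = 0.5704.
Tension-crack depth z_c = 2c/(γ√K_a) = 2×23.6/(16.7×0.5704) = 4.955 m.
σ_a at base = K_a γ H − 2c√K_a = 0.3253×16.7×11.0 − 2×23.6×0.5704 = 32.84 kPa.
P_a = ½ × 32.84 × (H − z_c) = 0.5×32.84×6.045 = 99.27 kN/m.

99.3 kN/m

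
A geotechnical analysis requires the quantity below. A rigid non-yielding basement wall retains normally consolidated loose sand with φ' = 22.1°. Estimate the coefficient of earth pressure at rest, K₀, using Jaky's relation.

0.624

K₀ = 1 − sin φ' = 1 − sin 22.1° = 0.6238.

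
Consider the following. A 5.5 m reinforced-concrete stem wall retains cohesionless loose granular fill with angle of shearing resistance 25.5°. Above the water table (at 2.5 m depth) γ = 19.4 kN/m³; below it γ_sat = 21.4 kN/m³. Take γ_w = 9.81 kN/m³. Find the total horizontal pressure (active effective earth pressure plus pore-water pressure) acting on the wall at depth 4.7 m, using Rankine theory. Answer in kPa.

51.0 kPa

K_a = (1 − sin φ)/(1 + sin φ) = 0.3981.
γ' = 21.4 − 9.81 = 11.59 kN/m³.
Effective vertical stress at 4.7 m: σ'_v = 19.4×2.5 + 11.59×2.20 = 74.00 kPa.
σ'_h = K_a σ'_v = 0.3981 × 74.00 = 29.46 kPa; u = γ_w × 2.20 = 21.58 kPa.
Total σ_h = 29.46 + 21.58 = 51.04 kPa.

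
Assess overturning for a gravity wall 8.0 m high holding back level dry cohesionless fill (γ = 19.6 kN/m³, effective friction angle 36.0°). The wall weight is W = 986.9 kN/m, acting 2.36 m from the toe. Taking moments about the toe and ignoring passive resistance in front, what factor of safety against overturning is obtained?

5.36

K_a = tan²(45° − 36.0°/2) = 0.2596.
P_a = ½K_aγH² = 0.5×0.2596×19.6×8.0² = 162.8 kN/m, acting at H/3 = 2.667 m above the base.
Overturning moment M_o = P_a × H/3 = 162.8 × 2.667 = 434.2.
Resisting moment M_r = W × 2.36 = 986.9 × 2.36 = 2329.
FS_overturning = M_r/M_o = 2329/434.2 = 5.364.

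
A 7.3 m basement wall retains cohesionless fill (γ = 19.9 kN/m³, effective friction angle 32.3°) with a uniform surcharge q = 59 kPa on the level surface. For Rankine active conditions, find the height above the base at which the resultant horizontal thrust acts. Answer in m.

2.98 m

K_a = 0.3035.
Triangular part P₁ = ½K_aγH² = 160.9 at H/3 = 2.433 m; rectangular part P₂ = K_a q H = 130.7 at H/2 = 3.650 m.
ȳ = (P₁·2.433 + P₂·3.650)/(P₁+P₂) = 2.979 m.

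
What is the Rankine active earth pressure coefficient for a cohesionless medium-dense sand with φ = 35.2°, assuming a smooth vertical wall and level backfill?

K_a = (1 − sin φ)/(1 + sin φ) = (1 − sin 35.2°)/(1 + sin 35.2°) = 0.2687.

0.269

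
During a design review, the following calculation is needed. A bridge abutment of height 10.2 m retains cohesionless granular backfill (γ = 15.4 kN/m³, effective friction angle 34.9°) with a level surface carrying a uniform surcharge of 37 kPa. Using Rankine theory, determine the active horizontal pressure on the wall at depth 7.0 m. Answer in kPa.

K_a = (1 − sin φ)/(1 + sin φ) = 0.2721.
σ_v = γz + q = 15.4 × 7.0 + 37 = 144.8 kPa.
σ_h = K_a σ_v = 0.2721 × 144.8 = 39.41 kPa.

39.4 kPa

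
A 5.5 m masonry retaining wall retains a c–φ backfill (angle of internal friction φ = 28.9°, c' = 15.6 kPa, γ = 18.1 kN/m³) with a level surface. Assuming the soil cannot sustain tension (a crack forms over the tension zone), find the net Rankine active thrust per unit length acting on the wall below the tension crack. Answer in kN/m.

21.0 kN/m

K_a = 0.3484; √K_a = 0.5902.
Tension-crack depth z_c = 2c/(γ√K_a) = 2×15.6/(18.1×0.5902) = 2.921 m.
σ_a at base = K_a γ H − 2c√K_a = 0.3484×18.1×5.5 − 2×15.6×0.5902 = 16.26 kPa.
P_a = ½ × 16.26 × (H − z_c) = 0.5×16.26×2.579 = 20.98 kN/m.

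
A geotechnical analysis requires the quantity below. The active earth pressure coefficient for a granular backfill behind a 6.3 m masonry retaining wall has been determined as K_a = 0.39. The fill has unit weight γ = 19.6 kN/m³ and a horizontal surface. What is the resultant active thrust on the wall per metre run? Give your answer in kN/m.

152 kN/m

P = ½ K_a γ H² = 0.5 × 0.39 × 19.6 × 6.3² = 151.7 kN/m.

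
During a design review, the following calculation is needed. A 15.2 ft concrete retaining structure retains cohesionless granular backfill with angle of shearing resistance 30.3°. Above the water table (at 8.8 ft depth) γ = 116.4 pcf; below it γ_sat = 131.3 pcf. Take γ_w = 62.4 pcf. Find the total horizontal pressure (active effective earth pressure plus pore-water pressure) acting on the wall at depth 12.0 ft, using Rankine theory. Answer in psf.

K_a = (1 − sin φ)/(1 + sin φ) = 0.3293.
γ' = 131.3 − 62.4 = 68.90 pcf.
Effective vertical stress at 12.0 ft: σ'_v = 116.4×8.8 + 68.90×3.20 = 1245 psf.
σ'_h = K_a σ'_v = 0.3293 × 1245 = 409.9 psf; u = γ_w × 3.20 = 199.7 psf.
Total σ_h = 409.9 + 199.7 = 609.6 psf.

610 psf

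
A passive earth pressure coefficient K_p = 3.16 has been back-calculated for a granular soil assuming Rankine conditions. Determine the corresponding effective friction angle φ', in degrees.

31.3°

K_p = (1+sin φ)/(1−sin φ) ⇒ sin φ = (K_p − 1)/(K_p + 1) = 0.5192.
φ = arcsin(0.5192) = 31.28°.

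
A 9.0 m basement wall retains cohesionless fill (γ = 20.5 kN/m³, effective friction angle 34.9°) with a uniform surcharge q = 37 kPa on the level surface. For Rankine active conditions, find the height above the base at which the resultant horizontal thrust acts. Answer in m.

3.43 m

K_a = 0.2721.
Triangular part P₁ = ½K_aγH² = 225.9 at H/3 = 3.000 m; rectangular part P₂ = K_a q H = 90.62 at H/2 = 4.500 m.
ȳ = (P₁·3.000 + P₂·4.500)/(P₁+P₂) = 3.429 m.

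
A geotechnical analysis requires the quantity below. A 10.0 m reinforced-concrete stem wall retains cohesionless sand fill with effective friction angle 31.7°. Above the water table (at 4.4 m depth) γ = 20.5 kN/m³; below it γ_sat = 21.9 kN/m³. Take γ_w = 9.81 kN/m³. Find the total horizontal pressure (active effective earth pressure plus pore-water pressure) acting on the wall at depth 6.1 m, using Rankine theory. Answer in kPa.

K_a = (1 − sin φ)/(1 + sin φ) = 0.3111.
γ' = 21.9 − 9.81 = 12.09 kN/m³.
Effective vertical stress at 6.1 m: σ'_v = 20.5×4.4 + 12.09×1.70 = 110.8 kPa.
σ'_h = K_a σ'_v = 0.3111 × 110.8 = 34.45 kPa; u = γ_w × 1.70 = 16.68 kPa.
Total σ_h = 34.45 + 16.68 = 51.13 kPa.

51.1 kPa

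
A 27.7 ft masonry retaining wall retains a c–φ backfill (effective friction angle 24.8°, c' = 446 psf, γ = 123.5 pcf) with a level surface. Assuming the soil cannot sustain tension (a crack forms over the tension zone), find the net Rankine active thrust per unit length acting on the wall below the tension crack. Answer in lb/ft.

K_a = 0.4090; √K_a = 0.6395.
Tension-crack depth z_c = 2c/(γ√K_a) = 2×446/(123.5×0.6395) = 11.29 ft.
σ_a at base = K_a γ H − 2c√K_a = 0.4090×123.5×27.7 − 2×446×0.6395 = 828.7 psf.
P_a = ½ × 828.7 × (H − z_c) = 0.5×828.7×16.41 = 6798 lb/ft.

6800 lb/ft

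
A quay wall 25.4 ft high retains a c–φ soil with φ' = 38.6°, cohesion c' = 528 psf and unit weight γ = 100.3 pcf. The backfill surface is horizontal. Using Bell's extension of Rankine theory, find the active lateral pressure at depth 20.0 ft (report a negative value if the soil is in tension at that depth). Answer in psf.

-43.6 psf

K_a = (1 − sin φ)/(1 + sin φ) = 0.2316.
σ_a = K_a γ z − 2c√K_a = 0.2316×100.3×20.0 − 2×528×0.4813 = -43.59 psf.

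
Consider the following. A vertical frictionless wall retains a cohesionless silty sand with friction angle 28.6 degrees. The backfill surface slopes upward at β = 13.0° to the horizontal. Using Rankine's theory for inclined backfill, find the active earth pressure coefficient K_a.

K_a = cos β · (cos β − √(cos²β − cos²φ)) / (cos β + √(cos²β − cos²φ)).
cos β = 0.9744, cos φ = 0.8780, √(cos²β − cos²φ) = 0.4225.
K_a = 0.9744 × (0.9744 − 0.4225)/(0.9744 + 0.4225) = 0.3849.

0.385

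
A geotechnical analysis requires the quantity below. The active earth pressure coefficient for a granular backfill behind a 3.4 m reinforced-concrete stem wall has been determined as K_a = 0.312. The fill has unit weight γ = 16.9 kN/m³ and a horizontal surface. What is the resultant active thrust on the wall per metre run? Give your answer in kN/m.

30.5 kN/m

P = ½ K_a γ H² = 0.5 × 0.312 × 16.9 × 3.4² = 30.48 kN/m.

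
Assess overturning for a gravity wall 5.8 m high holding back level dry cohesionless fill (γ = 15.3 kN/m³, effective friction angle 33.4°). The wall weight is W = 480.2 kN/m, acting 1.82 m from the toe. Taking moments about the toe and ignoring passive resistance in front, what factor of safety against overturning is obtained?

K_a = tan²(45° − 33.4°/2) = 0.2899.
P_a = ½K_aγH² = 0.5×0.2899×15.3×5.8² = 74.61 kN/m, acting at H/3 = 1.933 m above the base.
Overturning moment M_o = P_a × H/3 = 74.61 × 1.933 = 144.2.
Resisting moment M_r = W × 1.82 = 480.2 × 1.82 = 874.0.
FS_overturning = M_r/M_o = 874.0/144.2 = 6.059.

6.06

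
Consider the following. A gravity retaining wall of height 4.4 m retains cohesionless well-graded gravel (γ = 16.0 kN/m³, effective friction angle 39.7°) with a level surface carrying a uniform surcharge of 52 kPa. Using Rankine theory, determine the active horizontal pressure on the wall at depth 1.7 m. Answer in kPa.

K_a = (1 − sin φ)/(1 + sin φ) = 0.2204.
σ_v = γz + q = 16.0 × 1.7 + 52 = 79.20 kPa.
σ_h = K_a σ_v = 0.2204 × 79.20 = 17.46 kPa.

17.5 kPa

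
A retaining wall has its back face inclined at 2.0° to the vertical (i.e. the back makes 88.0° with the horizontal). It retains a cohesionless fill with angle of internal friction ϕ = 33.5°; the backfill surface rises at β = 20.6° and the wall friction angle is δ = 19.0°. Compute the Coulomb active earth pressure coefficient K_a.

K_a = sin²(α+φ) / [sin²α · sin(α−δ) · (1 + √{sin(φ+δ)sin(φ−β) / (sin(α−δ)sin(α+β))})²].
With α = 88.0°, φ = 33.5°, δ = 19.0°, β = 20.6°: K_a = 0.3722.

0.372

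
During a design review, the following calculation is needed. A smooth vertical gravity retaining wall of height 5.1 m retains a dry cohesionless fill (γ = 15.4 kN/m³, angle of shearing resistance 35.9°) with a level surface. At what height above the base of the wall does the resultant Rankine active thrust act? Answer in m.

K_a = 0.2607.
The pressure distribution is triangular, so the resultant acts at H/3 above the base = 5.1/3 = 1.700 m.

1.70 m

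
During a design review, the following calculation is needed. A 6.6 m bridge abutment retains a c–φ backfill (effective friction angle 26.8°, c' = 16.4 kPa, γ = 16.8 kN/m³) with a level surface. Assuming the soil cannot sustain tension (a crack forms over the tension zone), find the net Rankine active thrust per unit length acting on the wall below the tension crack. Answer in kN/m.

K_a = 0.3785; √K_a = 0.6152.
Tension-crack depth z_c = 2c/(γ√K_a) = 2×16.4/(16.8×0.6152) = 3.174 m.
σ_a at base = K_a γ H − 2c√K_a = 0.3785×16.8×6.6 − 2×16.4×0.6152 = 21.79 kPa.
P_a = ½ × 21.79 × (H − z_c) = 0.5×21.79×3.426 = 37.33 kN/m.

37.3 kN/m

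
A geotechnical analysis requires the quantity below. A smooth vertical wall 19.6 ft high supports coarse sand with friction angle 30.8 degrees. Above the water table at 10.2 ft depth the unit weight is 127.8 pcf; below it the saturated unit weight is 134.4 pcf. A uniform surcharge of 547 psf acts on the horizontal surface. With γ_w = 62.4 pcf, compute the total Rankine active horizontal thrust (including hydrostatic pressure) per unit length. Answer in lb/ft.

13300 lb/ft

K_a = tan²(45° − φ/2) = 0.3227.
γ' = 134.4 − 62.4 = 72.00 pcf. h₂ = H − d_w = 9.4 ft.
σ'_h: at surface K_a·q = 176.5; at WT K_a(q+γd_w) = 597.2; at base K_a(q+γd_w+γ'h₂) = 815.6 psf.
P₁ = ½(176.5+597.2)×10.2 = 3946; P₂ = ½(597.2+815.6)×9.4 = 6640; P_w = ½γ_w h₂² = 2757.
Total = 3946+6640+2757 = 13340 lb/ft.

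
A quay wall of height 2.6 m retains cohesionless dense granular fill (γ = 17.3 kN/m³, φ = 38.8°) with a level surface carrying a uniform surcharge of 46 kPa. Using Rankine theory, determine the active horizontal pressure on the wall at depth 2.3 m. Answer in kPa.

19.7 kPa

K_a = (1 − sin φ)/(1 + sin φ) = 0.2296.
σ_v = γz + q = 17.3 × 2.3 + 46 = 85.79 kPa.
σ_h = K_a σ_v = 0.2296 × 85.79 = 19.69 kPa.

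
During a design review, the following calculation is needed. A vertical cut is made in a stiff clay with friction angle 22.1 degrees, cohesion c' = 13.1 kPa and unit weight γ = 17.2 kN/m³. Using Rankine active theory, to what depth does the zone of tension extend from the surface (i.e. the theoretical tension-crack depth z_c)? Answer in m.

K_a = tan²(45° − 22.1°/2) = 0.4533; √K_a = 0.6732.
The active pressure is zero where K_a γ z = 2c√K_a, so z_c = 2c/(γ√K_a) = 2×13.1/(17.2×0.6732) = 2.263 m.

2.26 m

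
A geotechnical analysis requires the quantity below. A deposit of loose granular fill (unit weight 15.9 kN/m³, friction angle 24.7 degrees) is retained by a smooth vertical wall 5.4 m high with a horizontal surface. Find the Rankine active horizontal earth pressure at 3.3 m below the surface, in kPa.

21.5 kPa

K_a = (1 − sin φ)/(1 + sin φ) = 0.4106.
σ_h = K_a γ z = 0.4106 × 15.9 × 3.3 = 21.54 kPa.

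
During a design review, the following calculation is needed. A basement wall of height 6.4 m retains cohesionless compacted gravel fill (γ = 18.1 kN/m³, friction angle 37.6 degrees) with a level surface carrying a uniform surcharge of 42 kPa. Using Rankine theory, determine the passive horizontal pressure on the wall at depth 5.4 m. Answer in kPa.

K_p = (1 + sin φ)/(1 − sin φ) = 4.130.
σ_v = γz + q = 18.1 × 5.4 + 42 = 139.7 kPa.
σ_h = K_p σ_v = 4.130 × 139.7 = 577.1 kPa.

577 kPa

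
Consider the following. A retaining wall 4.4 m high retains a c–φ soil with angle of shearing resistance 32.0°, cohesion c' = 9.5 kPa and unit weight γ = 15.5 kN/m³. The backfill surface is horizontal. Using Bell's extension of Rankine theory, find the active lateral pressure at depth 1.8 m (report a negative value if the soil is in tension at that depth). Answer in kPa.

K_a = (1 − sin φ)/(1 + sin φ) = 0.3073.
σ_a = K_a γ z − 2c√K_a = 0.3073×15.5×1.8 − 2×9.5×0.5543 = -1.959 kPa.

-1.96 kPa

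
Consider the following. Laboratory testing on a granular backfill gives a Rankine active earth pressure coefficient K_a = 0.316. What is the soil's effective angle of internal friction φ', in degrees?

K_a = tan²(45° − φ/2) ⇒ 45° − φ/2 = arctan(√0.316) = 29.34°.
φ = 2(45° − 29.34°) = 31.32°.

31.3°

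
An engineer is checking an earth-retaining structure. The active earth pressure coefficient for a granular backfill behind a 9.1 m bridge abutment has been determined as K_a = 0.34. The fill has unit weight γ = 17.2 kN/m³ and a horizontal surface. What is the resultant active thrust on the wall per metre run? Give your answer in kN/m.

P = ½ K_a γ H² = 0.5 × 0.34 × 17.2 × 9.1² = 242.1 kN/m.

242 kN/m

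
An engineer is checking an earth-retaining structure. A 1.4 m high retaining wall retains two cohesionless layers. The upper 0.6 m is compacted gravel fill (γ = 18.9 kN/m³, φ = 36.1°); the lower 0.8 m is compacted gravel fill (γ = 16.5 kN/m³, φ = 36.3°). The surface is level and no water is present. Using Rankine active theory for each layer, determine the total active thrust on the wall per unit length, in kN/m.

K_a1 = tan²(45°−36.1°/2) = 0.2585; K_a2 = tan²(45°−36.3°/2) = 0.2563.
Layer 1: σ at base = K_a1 γ₁ h₁ = 2.931 kPa; P₁ = ½×2.931×0.6 = 0.8794.
Layer 2: σ_v at top = γ₁h₁ = 11.34; σ_h top = K_a2×11.34 = 2.906; σ_h base = K_a2×(11.34+16.5×0.8) = 6.289.
P₂ = ½(2.906+6.289)×0.8 = 3.678. Total P_a = 0.8794+3.678 = 4.557 kN/m.

4.56 kN/m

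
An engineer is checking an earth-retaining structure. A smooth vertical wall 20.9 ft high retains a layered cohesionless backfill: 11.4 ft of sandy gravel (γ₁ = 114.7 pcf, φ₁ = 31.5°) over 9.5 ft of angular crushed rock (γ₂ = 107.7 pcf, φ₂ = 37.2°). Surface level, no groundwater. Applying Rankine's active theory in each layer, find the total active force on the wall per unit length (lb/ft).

K_a1 = tan²(45°−31.5°/2) = 0.3136; K_a2 = tan²(45°−37.2°/2) = 0.2464.
Layer 1: σ at base = K_a1 γ₁ h₁ = 410.1 psf; P₁ = ½×410.1×11.4 = 2338.
Layer 2: σ_v at top = γ₁h₁ = 1308; σ_h top = K_a2×1308 = 322.2; σ_h base = K_a2×(1308+107.7×9.5) = 574.3.
P₂ = ½(322.2+574.3)×9.5 = 4259. Total P_a = 2338+4259 = 6596 lb/ft.

6600 lb/ft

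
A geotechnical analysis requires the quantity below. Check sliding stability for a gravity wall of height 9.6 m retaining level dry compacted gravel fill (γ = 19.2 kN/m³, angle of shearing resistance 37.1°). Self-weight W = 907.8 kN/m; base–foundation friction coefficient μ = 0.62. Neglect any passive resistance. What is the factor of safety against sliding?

2.57

K_a = tan²(45° − 37.1°/2) = 0.2475.
P_a = ½K_aγH² = 0.5×0.2475×19.2×9.6² = 219.0 kN/m, acting at H/3 = 3.200 m above the base.
FS_sliding = μW / P_a = 0.62×907.8 / 219.0 = 2.570.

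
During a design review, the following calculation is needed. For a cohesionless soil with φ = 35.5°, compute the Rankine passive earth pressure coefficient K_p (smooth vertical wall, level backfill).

K_p = (1 + sin φ)/(1 − sin φ) = tan²(45° + 35.5°/2) = 3.770.

3.77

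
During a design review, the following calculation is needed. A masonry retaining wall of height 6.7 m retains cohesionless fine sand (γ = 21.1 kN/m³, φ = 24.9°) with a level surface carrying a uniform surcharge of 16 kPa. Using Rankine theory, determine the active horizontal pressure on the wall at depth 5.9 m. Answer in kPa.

57.2 kPa

K_a = (1 − sin φ)/(1 + sin φ) = 0.4074.
σ_v = γz + q = 21.1 × 5.9 + 16 = 140.5 kPa.
σ_h = K_a σ_v = 0.4074 × 140.5 = 57.24 kPa.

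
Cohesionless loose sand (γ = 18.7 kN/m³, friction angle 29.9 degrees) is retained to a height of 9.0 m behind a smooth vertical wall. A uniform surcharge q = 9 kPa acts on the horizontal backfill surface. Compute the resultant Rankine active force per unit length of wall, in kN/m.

K_a = tan²(45° − φ/2) = 0.3347.
Soil triangle: ½ K_a γ H² = 0.5×0.3347×18.7×9.0² = 253.5 kN/m.
Surcharge rectangle: K_a q H = 0.3347×9×9.0 = 27.11 kN/m.
Total = 253.5 + 27.11 = 280.6 kN/m.

281 kN/m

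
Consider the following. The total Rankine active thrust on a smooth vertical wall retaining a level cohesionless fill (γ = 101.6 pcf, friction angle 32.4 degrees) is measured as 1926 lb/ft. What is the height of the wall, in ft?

K_a = 0.3022. P_a = ½ K_a γ H² ⇒ H = √(2P_a/(K_a γ)).
H = √(2×1926/(0.3022×101.6)) = 11.20 ft.

11.2 ft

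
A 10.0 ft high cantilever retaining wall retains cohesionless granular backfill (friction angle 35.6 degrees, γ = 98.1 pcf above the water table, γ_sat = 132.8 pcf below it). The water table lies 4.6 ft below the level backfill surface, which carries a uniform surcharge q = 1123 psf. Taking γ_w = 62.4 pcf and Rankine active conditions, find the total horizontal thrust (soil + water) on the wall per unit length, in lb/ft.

5060 lb/ft

K_a = tan²(45° − φ/2) = 0.2641.
γ' = 132.8 − 62.4 = 70.40 pcf. h₂ = H − d_w = 5.4 ft.
σ'_h: at surface K_a·q = 296.6; at WT K_a(q+γd_w) = 415.8; at base K_a(q+γd_w+γ'h₂) = 516.2 psf.
P₁ = ½(296.6+415.8)×4.6 = 1639; P₂ = ½(415.8+516.2)×5.4 = 2516; P_w = ½γ_w h₂² = 909.8.
Total = 1639+2516+909.8 = 5065 lb/ft.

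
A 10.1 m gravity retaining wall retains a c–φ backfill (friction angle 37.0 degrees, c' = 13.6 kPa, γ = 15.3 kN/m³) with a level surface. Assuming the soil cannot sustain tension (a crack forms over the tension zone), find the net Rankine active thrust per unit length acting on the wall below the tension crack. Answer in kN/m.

81.2 kN/m

K_a = 0.2486; √K_a = 0.4986.
Tension-crack depth z_c = 2c/(γ√K_a) = 2×13.6/(15.3×0.4986) = 3.566 m.
σ_a at base = K_a γ H − 2c√K_a = 0.2486×15.3×10.1 − 2×13.6×0.4986 = 24.85 kPa.
P_a = ½ × 24.85 × (H − z_c) = 0.5×24.85×6.534 = 81.20 kN/m.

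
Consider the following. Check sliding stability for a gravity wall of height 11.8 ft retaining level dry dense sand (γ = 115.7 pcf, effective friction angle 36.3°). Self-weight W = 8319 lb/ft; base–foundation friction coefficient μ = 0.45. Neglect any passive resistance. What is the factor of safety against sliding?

1.81

K_a = tan²(45° − 36.3°/2) = 0.2563.
P_a = ½K_aγH² = 0.5×0.2563×115.7×11.8² = 2064 lb/ft, acting at H/3 = 3.933 ft above the base.
FS_sliding = μW / P_a = 0.45×8319 / 2064 = 1.813.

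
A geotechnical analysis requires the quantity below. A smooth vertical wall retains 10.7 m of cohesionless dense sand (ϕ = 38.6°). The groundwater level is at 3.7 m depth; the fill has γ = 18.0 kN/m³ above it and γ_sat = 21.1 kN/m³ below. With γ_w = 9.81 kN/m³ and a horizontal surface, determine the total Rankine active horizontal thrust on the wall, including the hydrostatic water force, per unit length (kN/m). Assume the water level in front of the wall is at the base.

441 kN/m

K_a = tan²(45° − φ/2) = 0.2316.
γ' = 21.1 − 9.81 = 11.29 kN/m³. Depth below WT = 7.0 m.
σ'_h at WT = K_a γ d_w = 15.43 kPa; at base = 15.43 + K_a γ' × 7.0 = 33.73 kPa.
P₁ (0–3.7 m) = ½×15.43×3.7 = 28.54. P₂ (3.7–10.7 m) = ½(15.43+33.73)×7.0 = 172.0.
P_w = ½ γ_w h₂² = 0.5×9.81×7.0² = 240.3. Total = 28.54+172.0+240.3 = 440.9 kN/m.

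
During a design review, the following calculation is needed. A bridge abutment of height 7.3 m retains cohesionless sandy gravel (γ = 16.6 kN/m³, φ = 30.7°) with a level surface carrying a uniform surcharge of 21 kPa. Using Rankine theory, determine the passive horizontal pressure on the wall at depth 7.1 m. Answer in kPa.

429 kPa

K_p = (1 + sin φ)/(1 − sin φ) = 3.086.
σ_v = γz + q = 16.6 × 7.1 + 21 = 138.9 kPa.
σ_h = K_p σ_v = 3.086 × 138.9 = 428.5 kPa.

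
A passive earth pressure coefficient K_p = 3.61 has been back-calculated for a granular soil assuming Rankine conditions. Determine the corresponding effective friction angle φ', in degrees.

K_p = (1+sin φ)/(1−sin φ) ⇒ sin φ = (K_p − 1)/(K_p + 1) = 0.5662.
φ = arcsin(0.5662) = 34.48°.

34.5°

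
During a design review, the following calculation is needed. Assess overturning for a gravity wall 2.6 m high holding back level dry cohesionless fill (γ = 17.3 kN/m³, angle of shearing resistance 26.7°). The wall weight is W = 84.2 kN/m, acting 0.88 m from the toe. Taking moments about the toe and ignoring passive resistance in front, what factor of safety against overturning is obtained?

K_a = tan²(45° − 26.7°/2) = 0.3800.
P_a = ½K_aγH² = 0.5×0.3800×17.3×2.6² = 22.22 kN/m, acting at H/3 = 0.8667 m above the base.
Overturning moment M_o = P_a × H/3 = 22.22 × 0.8667 = 19.26.
Resisting moment M_r = W × 0.88 = 84.2 × 0.88 = 74.10.
FS_overturning = M_r/M_o = 74.10/19.26 = 3.848.

3.85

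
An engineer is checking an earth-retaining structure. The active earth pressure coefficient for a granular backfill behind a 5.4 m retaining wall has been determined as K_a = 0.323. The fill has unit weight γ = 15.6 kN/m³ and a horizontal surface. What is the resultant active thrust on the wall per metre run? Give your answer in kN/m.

P = ½ K_a γ H² = 0.5 × 0.323 × 15.6 × 5.4² = 73.47 kN/m.

73.5 kN/m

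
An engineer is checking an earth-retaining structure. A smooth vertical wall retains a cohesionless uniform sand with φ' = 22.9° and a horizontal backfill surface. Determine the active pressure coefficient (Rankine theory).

0.440

K_a = (1 − sin φ)/(1 + sin φ) = (1 − sin 22.9°)/(1 + sin 22.9°) = 0.4398.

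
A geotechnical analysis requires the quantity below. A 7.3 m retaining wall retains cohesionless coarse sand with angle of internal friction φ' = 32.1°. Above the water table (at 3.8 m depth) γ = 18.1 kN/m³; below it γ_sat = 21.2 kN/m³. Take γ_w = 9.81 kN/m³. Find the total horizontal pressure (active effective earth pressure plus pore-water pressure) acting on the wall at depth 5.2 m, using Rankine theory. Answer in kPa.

39.7 kPa

K_a = (1 − sin φ)/(1 + sin φ) = 0.3060.
γ' = 21.2 − 9.81 = 11.39 kN/m³.
Effective vertical stress at 5.2 m: σ'_v = 18.1×3.8 + 11.39×1.40 = 84.73 kPa.
σ'_h = K_a σ'_v = 0.3060 × 84.73 = 25.93 kPa; u = γ_w × 1.40 = 13.73 kPa.
Total σ_h = 25.93 + 13.73 = 39.66 kPa.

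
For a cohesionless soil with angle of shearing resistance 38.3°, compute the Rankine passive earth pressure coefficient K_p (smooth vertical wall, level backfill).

4.26

K_p = (1 + sin φ)/(1 − sin φ) = tan²(45° + 38.3°/2) = 4.260.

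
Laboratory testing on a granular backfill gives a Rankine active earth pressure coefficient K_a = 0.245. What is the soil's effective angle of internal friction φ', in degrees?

K_a = tan²(45° − φ/2) ⇒ 45° − φ/2 = arctan(√0.245) = 26.33°.
φ = 2(45° − 26.33°) = 37.33°.

37.3°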